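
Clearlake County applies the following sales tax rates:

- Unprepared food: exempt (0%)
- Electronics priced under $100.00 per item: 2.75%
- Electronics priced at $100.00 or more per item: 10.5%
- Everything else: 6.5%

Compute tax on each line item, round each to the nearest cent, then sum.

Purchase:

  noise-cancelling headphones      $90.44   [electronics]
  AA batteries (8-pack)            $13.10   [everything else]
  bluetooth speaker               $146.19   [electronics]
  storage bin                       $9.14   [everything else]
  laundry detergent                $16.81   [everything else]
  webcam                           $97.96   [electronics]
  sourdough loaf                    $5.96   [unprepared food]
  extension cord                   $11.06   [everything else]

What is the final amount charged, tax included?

Noise-cancelling headphones $90.44: electronics, under $100.00 → 2.75% → $2.49
AA batteries (8-pack) $13.10: everything else → 6.5% → $0.85
Bluetooth speaker $146.19: electronics, $100.00 or more → 10.5% → $15.35
Storage bin $9.14: everything else → 6.5% → $0.59
Laundry detergent $16.81: everything else → 6.5% → $1.09
Webcam $97.96: electronics, under $100.00 → 2.75% → $2.69
Sourdough loaf $5.96: unprepared food → 0% → $0.00
Extension cord $11.06: everything else → 6.5% → $0.72
Subtotal = $390.66; tax = $23.78; total due = $414.44

$414.44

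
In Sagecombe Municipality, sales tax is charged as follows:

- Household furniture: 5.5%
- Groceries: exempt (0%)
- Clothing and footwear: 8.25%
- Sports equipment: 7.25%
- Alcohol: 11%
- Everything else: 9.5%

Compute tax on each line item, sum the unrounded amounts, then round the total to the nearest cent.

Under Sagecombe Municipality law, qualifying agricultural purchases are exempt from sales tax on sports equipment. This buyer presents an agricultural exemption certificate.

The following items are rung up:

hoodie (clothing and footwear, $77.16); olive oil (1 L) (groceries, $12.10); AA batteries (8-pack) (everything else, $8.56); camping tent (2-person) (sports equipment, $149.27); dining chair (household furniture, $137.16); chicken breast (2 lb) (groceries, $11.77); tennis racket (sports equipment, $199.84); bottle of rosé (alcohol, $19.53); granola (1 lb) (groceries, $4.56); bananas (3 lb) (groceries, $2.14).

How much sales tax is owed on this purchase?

$16.87

Hoodie $77.16: clothing and footwear → 8.25% → $6.3657
Olive oil (1 L) $12.10: groceries → 0% → $0.00
AA batteries (8-pack) $8.56: everything else → 9.5% → $0.8132
Camping tent (2-person) $149.27: sports equipment, buyer-exempt → 0% → $0.00
Dining chair $137.16: household furniture → 5.5% → $7.5438
Chicken breast (2 lb) $11.77: groceries → 0% → $0.00
Tennis racket $199.84: sports equipment, buyer-exempt → 0% → $0.00
Bottle of rosé $19.53: alcohol → 11% → $2.1483
Granola (1 lb) $4.56: groceries → 0% → $0.00
Bananas (3 lb) $2.14: groceries → 0% → $0.00
Unrounded tax sum = $16.871 → $16.87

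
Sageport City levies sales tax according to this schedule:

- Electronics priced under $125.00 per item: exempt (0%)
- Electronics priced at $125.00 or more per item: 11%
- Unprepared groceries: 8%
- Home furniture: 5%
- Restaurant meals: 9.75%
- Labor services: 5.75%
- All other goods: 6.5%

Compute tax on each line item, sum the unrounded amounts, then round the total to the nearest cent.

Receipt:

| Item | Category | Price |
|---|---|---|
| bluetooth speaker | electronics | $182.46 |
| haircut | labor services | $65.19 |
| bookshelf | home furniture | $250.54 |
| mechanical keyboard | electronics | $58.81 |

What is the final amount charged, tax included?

$593.35

Bluetooth speaker $182.46: electronics, $125.00 or more → 11% → $20.0706
Haircut $65.19: labor services → 5.75% → $3.748425
Bookshelf $250.54: home furniture → 5% → $12.527
Mechanical keyboard $58.81: electronics, under $125.00 → 0% → $0.00
Subtotal = $557.00; unrounded tax = $36.346025 → $36.35; total due = $593.35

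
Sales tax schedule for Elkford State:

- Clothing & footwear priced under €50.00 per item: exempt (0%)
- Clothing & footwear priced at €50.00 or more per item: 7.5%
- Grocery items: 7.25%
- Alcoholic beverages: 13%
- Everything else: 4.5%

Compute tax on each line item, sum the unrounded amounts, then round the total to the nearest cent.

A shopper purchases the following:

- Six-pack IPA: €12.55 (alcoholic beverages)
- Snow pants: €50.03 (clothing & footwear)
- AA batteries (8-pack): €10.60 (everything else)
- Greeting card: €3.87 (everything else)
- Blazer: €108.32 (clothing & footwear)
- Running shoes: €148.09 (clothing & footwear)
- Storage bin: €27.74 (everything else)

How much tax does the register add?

Six-pack IPA €12.55: alcoholic beverages → 13% → €1.6315
Snow pants €50.03: clothing & footwear, €50.00 or more → 7.5% → €3.75225
AA batteries (8-pack) €10.60: everything else → 4.5% → €0.477
Greeting card €3.87: everything else → 4.5% → €0.17415
Blazer €108.32: clothing & footwear, €50.00 or more → 7.5% → €8.124
Running shoes €148.09: clothing & footwear, €50.00 or more → 7.5% → €11.10675
Storage bin €27.74: everything else → 4.5% → €1.2483
Unrounded tax sum = €26.51395 → €26.51

€26.51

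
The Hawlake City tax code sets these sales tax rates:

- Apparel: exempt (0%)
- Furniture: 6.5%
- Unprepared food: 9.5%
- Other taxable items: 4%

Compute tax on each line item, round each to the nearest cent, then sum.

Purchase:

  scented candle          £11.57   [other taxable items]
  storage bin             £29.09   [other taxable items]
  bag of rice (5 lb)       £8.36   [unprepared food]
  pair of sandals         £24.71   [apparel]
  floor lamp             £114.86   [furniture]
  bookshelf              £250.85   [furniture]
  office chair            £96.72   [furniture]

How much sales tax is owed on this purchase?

£32.48

Scented candle £11.57: other taxable items → 4% → £0.46
Storage bin £29.09: other taxable items → 4% → £1.16
Bag of rice (5 lb) £8.36: unprepared food → 9.5% → £0.79
Pair of sandals £24.71: apparel → 0% → £0.00
Floor lamp £114.86: furniture → 6.5% → £7.47
Bookshelf £250.85: furniture → 6.5% → £16.31
Office chair £96.72: furniture → 6.5% → £6.29
Total tax = £0.46 + £1.16 + £0.79 + £7.47 + £16.31 + £6.29 = £32.48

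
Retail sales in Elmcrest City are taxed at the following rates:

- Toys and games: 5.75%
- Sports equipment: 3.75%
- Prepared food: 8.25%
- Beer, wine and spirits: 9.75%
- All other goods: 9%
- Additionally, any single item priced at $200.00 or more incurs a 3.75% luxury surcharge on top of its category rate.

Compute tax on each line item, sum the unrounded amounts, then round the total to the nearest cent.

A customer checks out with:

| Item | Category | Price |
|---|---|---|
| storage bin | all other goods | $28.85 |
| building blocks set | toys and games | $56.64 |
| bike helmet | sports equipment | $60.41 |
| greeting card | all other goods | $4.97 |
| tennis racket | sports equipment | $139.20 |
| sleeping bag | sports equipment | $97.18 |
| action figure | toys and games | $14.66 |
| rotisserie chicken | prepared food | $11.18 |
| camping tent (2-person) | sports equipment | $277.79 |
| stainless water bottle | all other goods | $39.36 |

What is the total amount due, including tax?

Storage bin $28.85: all other goods → 9% → $2.5965
Building blocks set $56.64: toys and games → 5.75% → $3.2568
Bike helmet $60.41: sports equipment → 3.75% → $2.265375
Greeting card $4.97: all other goods → 9% → $0.4473
Tennis racket $139.20: sports equipment → 3.75% → $5.22
Sleeping bag $97.18: sports equipment → 3.75% → $3.64425
Action figure $14.66: toys and games → 5.75% → $0.84295
Rotisserie chicken $11.18: prepared food → 8.25% → $0.92235
Camping tent (2-person) $277.79: sports equipment → 3.75% + 3.75% surcharge = 7.5% → $20.83425
Stainless water bottle $39.36: all other goods → 9% → $3.5424
Subtotal = $730.24; unrounded tax = $43.572175 → $43.57; total due = $773.81

$773.81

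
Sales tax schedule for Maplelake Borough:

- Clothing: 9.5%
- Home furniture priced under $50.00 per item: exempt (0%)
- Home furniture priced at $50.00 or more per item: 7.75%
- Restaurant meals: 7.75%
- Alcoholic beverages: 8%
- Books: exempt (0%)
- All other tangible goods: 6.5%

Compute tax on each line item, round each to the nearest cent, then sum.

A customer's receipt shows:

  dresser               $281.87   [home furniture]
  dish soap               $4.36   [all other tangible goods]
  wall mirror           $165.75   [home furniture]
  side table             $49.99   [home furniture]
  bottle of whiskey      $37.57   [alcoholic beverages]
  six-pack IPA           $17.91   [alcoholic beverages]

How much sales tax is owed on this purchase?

$39.41

Dresser $281.87: home furniture, $50.00 or more → 7.75% → $21.84
Dish soap $4.36: all other tangible goods → 6.5% → $0.28
Wall mirror $165.75: home furniture, $50.00 or more → 7.75% → $12.85
Side table $49.99: home furniture, under $50.00 → 0% → $0.00
Bottle of whiskey $37.57: alcoholic beverages → 8% → $3.01
Six-pack IPA $17.91: alcoholic beverages → 8% → $1.43
Total tax = $21.84 + $0.28 + $12.85 + $3.01 + $1.43 = $39.41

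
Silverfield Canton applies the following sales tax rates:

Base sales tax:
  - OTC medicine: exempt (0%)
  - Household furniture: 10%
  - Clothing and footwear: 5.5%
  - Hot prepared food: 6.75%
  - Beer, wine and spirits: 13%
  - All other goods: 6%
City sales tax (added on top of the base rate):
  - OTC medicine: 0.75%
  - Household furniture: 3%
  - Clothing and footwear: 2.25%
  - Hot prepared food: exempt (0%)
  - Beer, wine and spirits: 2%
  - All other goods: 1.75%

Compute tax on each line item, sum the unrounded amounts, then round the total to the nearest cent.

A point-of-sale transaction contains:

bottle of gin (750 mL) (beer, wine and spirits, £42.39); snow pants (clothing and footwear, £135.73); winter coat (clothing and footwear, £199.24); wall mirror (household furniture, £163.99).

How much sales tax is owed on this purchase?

Bottle of gin (750 mL) £42.39: beer, wine and spirits → 13% + 2% city = 15% → £6.3585
Snow pants £135.73: clothing and footwear → 5.5% + 2.25% city = 7.75% → £10.519075
Winter coat £199.24: clothing and footwear → 5.5% + 2.25% city = 7.75% → £15.4411
Wall mirror £163.99: household furniture → 10% + 3% city = 13% → £21.3187
Unrounded tax sum = £53.637375 → £53.64

£53.64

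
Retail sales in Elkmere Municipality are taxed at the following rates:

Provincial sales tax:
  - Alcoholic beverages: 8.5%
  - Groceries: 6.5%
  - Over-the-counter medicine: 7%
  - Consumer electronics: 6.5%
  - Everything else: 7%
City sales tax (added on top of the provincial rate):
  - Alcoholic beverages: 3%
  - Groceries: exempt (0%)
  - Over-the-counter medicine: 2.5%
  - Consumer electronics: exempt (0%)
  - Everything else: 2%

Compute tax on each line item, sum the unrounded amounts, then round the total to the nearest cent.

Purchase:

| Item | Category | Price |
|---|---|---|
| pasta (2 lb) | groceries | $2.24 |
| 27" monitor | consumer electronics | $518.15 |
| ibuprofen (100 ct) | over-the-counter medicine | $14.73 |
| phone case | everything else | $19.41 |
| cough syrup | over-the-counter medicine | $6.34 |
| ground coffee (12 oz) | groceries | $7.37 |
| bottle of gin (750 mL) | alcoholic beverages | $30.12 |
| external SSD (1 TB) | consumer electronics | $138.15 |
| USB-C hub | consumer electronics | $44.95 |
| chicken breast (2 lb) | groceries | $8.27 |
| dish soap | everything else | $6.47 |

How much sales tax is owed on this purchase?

$54.54

Pasta (2 lb) $2.24: groceries → 6.5% + 0% city = 6.5% → $0.1456
27" monitor $518.15: consumer electronics → 6.5% + 0% city = 6.5% → $33.67975
Ibuprofen (100 ct) $14.73: over-the-counter medicine → 7% + 2.5% city = 9.5% → $1.39935
Phone case $19.41: everything else → 7% + 2% city = 9% → $1.7469
Cough syrup $6.34: over-the-counter medicine → 7% + 2.5% city = 9.5% → $0.6023
Ground coffee (12 oz) $7.37: groceries → 6.5% + 0% city = 6.5% → $0.47905
Bottle of gin (750 mL) $30.12: alcoholic beverages → 8.5% + 3% city = 11.5% → $3.4638
External SSD (1 TB) $138.15: consumer electronics → 6.5% + 0% city = 6.5% → $8.97975
USB-C hub $44.95: consumer electronics → 6.5% + 0% city = 6.5% → $2.92175
Chicken breast (2 lb) $8.27: groceries → 6.5% + 0% city = 6.5% → $0.53755
Dish soap $6.47: everything else → 7% + 2% city = 9% → $0.5823
Unrounded tax sum = $54.5381 → $54.54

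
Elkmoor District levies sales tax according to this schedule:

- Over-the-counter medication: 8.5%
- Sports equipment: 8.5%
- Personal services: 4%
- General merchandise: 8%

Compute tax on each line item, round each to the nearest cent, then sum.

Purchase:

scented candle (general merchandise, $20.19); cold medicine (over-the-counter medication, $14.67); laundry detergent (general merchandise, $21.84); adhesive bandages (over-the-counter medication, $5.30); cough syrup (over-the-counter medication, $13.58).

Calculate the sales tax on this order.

Scented candle $20.19: general merchandise → 8% → $1.62
Cold medicine $14.67: over-the-counter medication → 8.5% → $1.25
Laundry detergent $21.84: general merchandise → 8% → $1.75
Adhesive bandages $5.30: over-the-counter medication → 8.5% → $0.45
Cough syrup $13.58: over-the-counter medication → 8.5% → $1.15
Total tax = $1.62 + $1.25 + $1.75 + $0.45 + $1.15 = $6.22

$6.22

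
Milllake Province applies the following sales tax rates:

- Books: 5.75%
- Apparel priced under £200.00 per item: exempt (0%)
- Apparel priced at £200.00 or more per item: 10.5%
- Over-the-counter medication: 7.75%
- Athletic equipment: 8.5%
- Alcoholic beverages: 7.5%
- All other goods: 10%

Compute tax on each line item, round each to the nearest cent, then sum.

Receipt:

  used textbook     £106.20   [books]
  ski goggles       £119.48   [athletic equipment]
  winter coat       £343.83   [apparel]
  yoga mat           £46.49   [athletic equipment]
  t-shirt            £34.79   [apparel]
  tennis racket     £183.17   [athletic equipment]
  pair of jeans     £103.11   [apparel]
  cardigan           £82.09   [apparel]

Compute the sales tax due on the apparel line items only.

£36.10

Winter coat £343.83: apparel, £200.00 or more → 10.5% → £36.10
T-shirt £34.79: apparel, under £200.00 → 0% → £0.00
Pair of jeans £103.11: apparel, under £200.00 → 0% → £0.00
Cardigan £82.09: apparel, under £200.00 → 0% → £0.00
Tax on apparel = £36.10 + £0.00 + £0.00 + £0.00 = £36.10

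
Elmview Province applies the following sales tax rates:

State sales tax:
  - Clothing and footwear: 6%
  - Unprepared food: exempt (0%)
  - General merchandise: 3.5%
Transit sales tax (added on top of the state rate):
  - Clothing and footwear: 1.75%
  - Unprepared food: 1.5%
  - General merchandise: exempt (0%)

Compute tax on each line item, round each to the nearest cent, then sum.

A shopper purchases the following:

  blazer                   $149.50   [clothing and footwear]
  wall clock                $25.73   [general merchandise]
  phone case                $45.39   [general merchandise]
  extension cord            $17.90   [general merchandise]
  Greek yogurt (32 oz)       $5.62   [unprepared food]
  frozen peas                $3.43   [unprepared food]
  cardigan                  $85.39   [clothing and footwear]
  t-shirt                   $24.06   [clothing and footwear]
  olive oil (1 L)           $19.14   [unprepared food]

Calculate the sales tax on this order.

$23.61

Blazer $149.50: clothing and footwear → 6% + 1.75% transit = 7.75% → $11.59
Wall clock $25.73: general merchandise → 3.5% + 0% transit = 3.5% → $0.90
Phone case $45.39: general merchandise → 3.5% + 0% transit = 3.5% → $1.59
Extension cord $17.90: general merchandise → 3.5% + 0% transit = 3.5% → $0.63
Greek yogurt (32 oz) $5.62: unprepared food → 0% + 1.5% transit = 1.5% → $0.08
Frozen peas $3.43: unprepared food → 0% + 1.5% transit = 1.5% → $0.05
Cardigan $85.39: clothing and footwear → 6% + 1.75% transit = 7.75% → $6.62
T-shirt $24.06: clothing and footwear → 6% + 1.75% transit = 7.75% → $1.86
Olive oil (1 L) $19.14: unprepared food → 0% + 1.5% transit = 1.5% → $0.29
Total tax = $11.59 + $0.90 + $1.59 + $0.63 + $0.08 + $0.05 + $6.62 + $1.86 + $0.29 = $23.61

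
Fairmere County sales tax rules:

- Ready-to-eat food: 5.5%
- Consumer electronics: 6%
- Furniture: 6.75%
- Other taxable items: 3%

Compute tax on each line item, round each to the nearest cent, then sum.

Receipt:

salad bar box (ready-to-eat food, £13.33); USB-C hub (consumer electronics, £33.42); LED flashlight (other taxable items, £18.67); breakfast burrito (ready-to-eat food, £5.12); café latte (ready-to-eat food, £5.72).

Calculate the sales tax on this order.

Salad bar box £13.33: ready-to-eat food → 5.5% → £0.73
USB-C hub £33.42: consumer electronics → 6% → £2.01
LED flashlight £18.67: other taxable items → 3% → £0.56
Breakfast burrito £5.12: ready-to-eat food → 5.5% → £0.28
Café latte £5.72: ready-to-eat food → 5.5% → £0.31
Total tax = £0.73 + £2.01 + £0.56 + £0.28 + £0.31 = £3.89

£3.89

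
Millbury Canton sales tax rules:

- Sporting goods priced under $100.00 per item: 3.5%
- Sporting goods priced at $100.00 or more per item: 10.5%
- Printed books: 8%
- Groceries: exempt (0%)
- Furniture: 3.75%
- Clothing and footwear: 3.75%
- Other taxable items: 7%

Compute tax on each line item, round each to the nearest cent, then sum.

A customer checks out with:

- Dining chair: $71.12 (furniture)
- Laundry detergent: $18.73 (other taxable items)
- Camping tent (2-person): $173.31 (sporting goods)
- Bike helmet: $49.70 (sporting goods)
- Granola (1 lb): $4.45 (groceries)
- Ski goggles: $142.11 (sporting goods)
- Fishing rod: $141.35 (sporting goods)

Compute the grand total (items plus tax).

Dining chair $71.12: furniture → 3.75% → $2.67
Laundry detergent $18.73: other taxable items → 7% → $1.31
Camping tent (2-person) $173.31: sporting goods, $100.00 or more → 10.5% → $18.20
Bike helmet $49.70: sporting goods, under $100.00 → 3.5% → $1.74
Granola (1 lb) $4.45: groceries → 0% → $0.00
Ski goggles $142.11: sporting goods, $100.00 or more → 10.5% → $14.92
Fishing rod $141.35: sporting goods, $100.00 or more → 10.5% → $14.84
Subtotal = $600.77; tax = $53.68; total due = $654.45

$654.45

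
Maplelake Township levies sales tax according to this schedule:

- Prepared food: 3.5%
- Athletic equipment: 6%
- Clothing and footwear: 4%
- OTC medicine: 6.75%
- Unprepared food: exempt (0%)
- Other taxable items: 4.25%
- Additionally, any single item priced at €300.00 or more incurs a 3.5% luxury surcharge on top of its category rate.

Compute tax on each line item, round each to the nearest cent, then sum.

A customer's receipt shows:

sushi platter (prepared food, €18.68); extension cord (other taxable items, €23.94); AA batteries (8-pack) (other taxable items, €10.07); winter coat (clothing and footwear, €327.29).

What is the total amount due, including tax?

Sushi platter €18.68: prepared food → 3.5% → €0.65
Extension cord €23.94: other taxable items → 4.25% → €1.02
AA batteries (8-pack) €10.07: other taxable items → 4.25% → €0.43
Winter coat €327.29: clothing and footwear → 4% + 3.5% surcharge = 7.5% → €24.55
Subtotal = €379.98; tax = €26.65; total due = €406.63

€406.63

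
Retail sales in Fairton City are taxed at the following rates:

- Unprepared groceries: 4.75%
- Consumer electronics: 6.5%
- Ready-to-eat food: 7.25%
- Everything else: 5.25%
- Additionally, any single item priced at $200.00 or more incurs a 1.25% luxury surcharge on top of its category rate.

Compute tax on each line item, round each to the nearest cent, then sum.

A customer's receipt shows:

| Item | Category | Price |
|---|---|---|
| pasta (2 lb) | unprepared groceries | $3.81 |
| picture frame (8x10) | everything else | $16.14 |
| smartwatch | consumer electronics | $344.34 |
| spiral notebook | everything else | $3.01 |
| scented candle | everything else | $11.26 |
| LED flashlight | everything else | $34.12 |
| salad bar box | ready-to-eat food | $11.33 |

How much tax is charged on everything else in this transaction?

Picture frame (8x10) $16.14: everything else → 5.25% → $0.85
Spiral notebook $3.01: everything else → 5.25% → $0.16
Scented candle $11.26: everything else → 5.25% → $0.59
LED flashlight $34.12: everything else → 5.25% → $1.79
Tax on everything else = $0.85 + $0.16 + $0.59 + $1.79 = $3.39

$3.39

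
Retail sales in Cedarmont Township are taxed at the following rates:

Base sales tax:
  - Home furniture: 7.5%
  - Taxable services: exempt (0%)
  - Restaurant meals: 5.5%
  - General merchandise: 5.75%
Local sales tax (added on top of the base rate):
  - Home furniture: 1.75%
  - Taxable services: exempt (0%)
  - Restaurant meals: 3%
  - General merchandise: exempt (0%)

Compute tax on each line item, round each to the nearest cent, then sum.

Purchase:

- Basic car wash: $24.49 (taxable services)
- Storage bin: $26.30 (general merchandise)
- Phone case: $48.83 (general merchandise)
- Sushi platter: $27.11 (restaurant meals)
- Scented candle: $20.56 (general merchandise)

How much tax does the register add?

Basic car wash $24.49: taxable services → 0% + 0% local = 0% → $0.00
Storage bin $26.30: general merchandise → 5.75% + 0% local = 5.75% → $1.51
Phone case $48.83: general merchandise → 5.75% + 0% local = 5.75% → $2.81
Sushi platter $27.11: restaurant meals → 5.5% + 3% local = 8.5% → $2.30
Scented candle $20.56: general merchandise → 5.75% + 0% local = 5.75% → $1.18
Total tax = $1.51 + $2.81 + $2.30 + $1.18 = $7.80

$7.80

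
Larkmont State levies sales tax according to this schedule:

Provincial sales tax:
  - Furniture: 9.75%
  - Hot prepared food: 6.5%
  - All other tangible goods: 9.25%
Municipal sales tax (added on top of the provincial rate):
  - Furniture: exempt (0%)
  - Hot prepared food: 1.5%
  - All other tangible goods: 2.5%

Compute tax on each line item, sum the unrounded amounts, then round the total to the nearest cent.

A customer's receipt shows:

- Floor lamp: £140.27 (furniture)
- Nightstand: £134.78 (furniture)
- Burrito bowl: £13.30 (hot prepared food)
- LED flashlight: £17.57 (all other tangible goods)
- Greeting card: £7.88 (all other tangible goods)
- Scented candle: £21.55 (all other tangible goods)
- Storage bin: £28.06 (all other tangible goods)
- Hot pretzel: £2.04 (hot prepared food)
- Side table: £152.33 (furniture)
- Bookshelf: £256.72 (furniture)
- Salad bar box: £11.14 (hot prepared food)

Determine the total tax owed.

Floor lamp £140.27: furniture → 9.75% + 0% municipal = 9.75% → £13.676325
Nightstand £134.78: furniture → 9.75% + 0% municipal = 9.75% → £13.14105
Burrito bowl £13.30: hot prepared food → 6.5% + 1.5% municipal = 8% → £1.064
LED flashlight £17.57: all other tangible goods → 9.25% + 2.5% municipal = 11.75% → £2.064475
Greeting card £7.88: all other tangible goods → 9.25% + 2.5% municipal = 11.75% → £0.9259
Scented candle £21.55: all other tangible goods → 9.25% + 2.5% municipal = 11.75% → £2.532125
Storage bin £28.06: all other tangible goods → 9.25% + 2.5% municipal = 11.75% → £3.29705
Hot pretzel £2.04: hot prepared food → 6.5% + 1.5% municipal = 8% → £0.1632
Side table £152.33: furniture → 9.75% + 0% municipal = 9.75% → £14.852175
Bookshelf £256.72: furniture → 9.75% + 0% municipal = 9.75% → £25.0302
Salad bar box £11.14: hot prepared food → 6.5% + 1.5% municipal = 8% → £0.8912
Unrounded tax sum = £77.6377 → £77.64

£77.64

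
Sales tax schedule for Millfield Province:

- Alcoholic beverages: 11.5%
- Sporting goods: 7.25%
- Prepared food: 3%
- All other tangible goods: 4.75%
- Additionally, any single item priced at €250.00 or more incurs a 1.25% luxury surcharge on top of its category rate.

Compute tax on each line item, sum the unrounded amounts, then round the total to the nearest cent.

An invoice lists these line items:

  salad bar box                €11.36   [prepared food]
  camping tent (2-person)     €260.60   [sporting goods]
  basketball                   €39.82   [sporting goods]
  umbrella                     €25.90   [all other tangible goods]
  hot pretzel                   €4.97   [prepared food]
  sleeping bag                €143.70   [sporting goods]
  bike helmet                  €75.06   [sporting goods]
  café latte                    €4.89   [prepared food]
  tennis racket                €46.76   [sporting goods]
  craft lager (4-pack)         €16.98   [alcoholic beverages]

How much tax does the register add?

Salad bar box €11.36: prepared food → 3% → €0.3408
Camping tent (2-person) €260.60: sporting goods → 7.25% + 1.25% surcharge = 8.5% → €22.151
Basketball €39.82: sporting goods → 7.25% → €2.88695
Umbrella €25.90: all other tangible goods → 4.75% → €1.23025
Hot pretzel €4.97: prepared food → 3% → €0.1491
Sleeping bag €143.70: sporting goods → 7.25% → €10.41825
Bike helmet €75.06: sporting goods → 7.25% → €5.44185
Café latte €4.89: prepared food → 3% → €0.1467
Tennis racket €46.76: sporting goods → 7.25% → €3.3901
Craft lager (4-pack) €16.98: alcoholic beverages → 11.5% → €1.9527
Unrounded tax sum = €48.1077 → €48.11

€48.11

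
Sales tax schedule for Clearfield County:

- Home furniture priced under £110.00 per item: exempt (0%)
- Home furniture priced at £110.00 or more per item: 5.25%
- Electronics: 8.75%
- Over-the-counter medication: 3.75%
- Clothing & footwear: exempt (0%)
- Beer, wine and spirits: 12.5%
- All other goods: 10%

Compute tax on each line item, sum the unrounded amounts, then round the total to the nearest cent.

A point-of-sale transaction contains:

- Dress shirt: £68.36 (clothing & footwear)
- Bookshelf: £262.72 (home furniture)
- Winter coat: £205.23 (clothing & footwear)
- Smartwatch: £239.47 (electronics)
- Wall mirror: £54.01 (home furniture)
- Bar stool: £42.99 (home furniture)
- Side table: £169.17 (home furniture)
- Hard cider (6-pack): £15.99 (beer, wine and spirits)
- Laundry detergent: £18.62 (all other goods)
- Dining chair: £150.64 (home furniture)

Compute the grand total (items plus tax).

£1282.60

Dress shirt £68.36: clothing & footwear → 0% → £0.00
Bookshelf £262.72: home furniture, £110.00 or more → 5.25% → £13.7928
Winter coat £205.23: clothing & footwear → 0% → £0.00
Smartwatch £239.47: electronics → 8.75% → £20.953625
Wall mirror £54.01: home furniture, under £110.00 → 0% → £0.00
Bar stool £42.99: home furniture, under £110.00 → 0% → £0.00
Side table £169.17: home furniture, £110.00 or more → 5.25% → £8.881425
Hard cider (6-pack) £15.99: beer, wine and spirits → 12.5% → £1.99875
Laundry detergent £18.62: all other goods → 10% → £1.862
Dining chair £150.64: home furniture, £110.00 or more → 5.25% → £7.9086
Subtotal = £1227.20; unrounded tax = £55.3972 → £55.40; total due = £1282.60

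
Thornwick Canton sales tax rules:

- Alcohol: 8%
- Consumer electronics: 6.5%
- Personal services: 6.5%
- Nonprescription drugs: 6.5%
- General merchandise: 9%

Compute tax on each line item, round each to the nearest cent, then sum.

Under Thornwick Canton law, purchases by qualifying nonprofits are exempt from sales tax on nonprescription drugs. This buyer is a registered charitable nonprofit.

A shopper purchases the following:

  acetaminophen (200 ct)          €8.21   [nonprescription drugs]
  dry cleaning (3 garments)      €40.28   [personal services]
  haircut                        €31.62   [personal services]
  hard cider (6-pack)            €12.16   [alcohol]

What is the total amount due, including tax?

Acetaminophen (200 ct) €8.21: nonprescription drugs, buyer-exempt → 0% → €0.00
Dry cleaning (3 garments) €40.28: personal services → 6.5% → €2.62
Haircut €31.62: personal services → 6.5% → €2.06
Hard cider (6-pack) €12.16: alcohol → 8% → €0.97
Subtotal = €92.27; tax = €5.65; total due = €97.92

€97.92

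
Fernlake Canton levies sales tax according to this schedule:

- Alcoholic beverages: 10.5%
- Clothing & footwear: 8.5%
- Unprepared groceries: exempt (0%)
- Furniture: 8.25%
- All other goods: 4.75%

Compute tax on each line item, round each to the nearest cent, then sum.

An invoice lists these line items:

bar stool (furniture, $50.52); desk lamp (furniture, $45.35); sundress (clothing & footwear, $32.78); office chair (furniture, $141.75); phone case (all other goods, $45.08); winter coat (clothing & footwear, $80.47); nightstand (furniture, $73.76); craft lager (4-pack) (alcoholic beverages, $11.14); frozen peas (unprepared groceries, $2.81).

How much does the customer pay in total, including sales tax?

Bar stool $50.52: furniture → 8.25% → $4.17
Desk lamp $45.35: furniture → 8.25% → $3.74
Sundress $32.78: clothing & footwear → 8.5% → $2.79
Office chair $141.75: furniture → 8.25% → $11.69
Phone case $45.08: all other goods → 4.75% → $2.14
Winter coat $80.47: clothing & footwear → 8.5% → $6.84
Nightstand $73.76: furniture → 8.25% → $6.09
Craft lager (4-pack) $11.14: alcoholic beverages → 10.5% → $1.17
Frozen peas $2.81: unprepared groceries → 0% → $0.00
Subtotal = $483.66; tax = $38.63; total due = $522.29

$522.29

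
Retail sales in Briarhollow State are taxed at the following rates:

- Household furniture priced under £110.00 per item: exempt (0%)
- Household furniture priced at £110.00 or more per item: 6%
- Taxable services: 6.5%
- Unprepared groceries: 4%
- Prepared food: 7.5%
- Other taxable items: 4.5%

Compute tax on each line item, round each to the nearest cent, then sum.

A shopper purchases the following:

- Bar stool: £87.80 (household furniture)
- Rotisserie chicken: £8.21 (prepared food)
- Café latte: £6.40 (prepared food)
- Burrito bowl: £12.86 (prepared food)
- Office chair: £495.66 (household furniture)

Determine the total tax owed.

£31.80

Bar stool £87.80: household furniture, under £110.00 → 0% → £0.00
Rotisserie chicken £8.21: prepared food → 7.5% → £0.62
Café latte £6.40: prepared food → 7.5% → £0.48
Burrito bowl £12.86: prepared food → 7.5% → £0.96
Office chair £495.66: household furniture, £110.00 or more → 6% → £29.74
Total tax = £0.62 + £0.48 + £0.96 + £29.74 = £31.80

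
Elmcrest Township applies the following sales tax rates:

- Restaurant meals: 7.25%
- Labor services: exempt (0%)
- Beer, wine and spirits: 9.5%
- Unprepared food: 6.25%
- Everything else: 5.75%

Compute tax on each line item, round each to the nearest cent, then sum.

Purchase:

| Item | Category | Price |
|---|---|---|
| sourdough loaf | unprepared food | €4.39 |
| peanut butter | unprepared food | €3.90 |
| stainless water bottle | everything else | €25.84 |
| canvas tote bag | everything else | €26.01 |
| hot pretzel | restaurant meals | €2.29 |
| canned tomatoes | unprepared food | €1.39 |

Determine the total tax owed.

€3.76

Sourdough loaf €4.39: unprepared food → 6.25% → €0.27
Peanut butter €3.90: unprepared food → 6.25% → €0.24
Stainless water bottle €25.84: everything else → 5.75% → €1.49
Canvas tote bag €26.01: everything else → 5.75% → €1.50
Hot pretzel €2.29: restaurant meals → 7.25% → €0.17
Canned tomatoes €1.39: unprepared food → 6.25% → €0.09
Total tax = €0.27 + €0.24 + €1.49 + €1.50 + €0.17 + €0.09 = €3.76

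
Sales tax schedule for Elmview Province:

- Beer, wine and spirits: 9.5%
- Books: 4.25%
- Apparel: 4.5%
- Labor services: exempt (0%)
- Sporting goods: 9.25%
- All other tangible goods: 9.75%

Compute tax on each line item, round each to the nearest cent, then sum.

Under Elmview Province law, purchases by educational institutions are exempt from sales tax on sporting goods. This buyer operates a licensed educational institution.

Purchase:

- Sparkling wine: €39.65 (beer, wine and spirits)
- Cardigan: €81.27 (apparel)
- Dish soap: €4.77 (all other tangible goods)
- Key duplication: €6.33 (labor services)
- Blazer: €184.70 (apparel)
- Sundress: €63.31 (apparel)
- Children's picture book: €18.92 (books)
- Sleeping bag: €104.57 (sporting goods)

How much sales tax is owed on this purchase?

Sparkling wine €39.65: beer, wine and spirits → 9.5% → €3.77
Cardigan €81.27: apparel → 4.5% → €3.66
Dish soap €4.77: all other tangible goods → 9.75% → €0.47
Key duplication €6.33: labor services → 0% → €0.00
Blazer €184.70: apparel → 4.5% → €8.31
Sundress €63.31: apparel → 4.5% → €2.85
Children's picture book €18.92: books → 4.25% → €0.80
Sleeping bag €104.57: sporting goods, buyer-exempt → 0% → €0.00
Total tax = €3.77 + €3.66 + €0.47 + €8.31 + €2.85 + €0.80 = €19.86

€19.86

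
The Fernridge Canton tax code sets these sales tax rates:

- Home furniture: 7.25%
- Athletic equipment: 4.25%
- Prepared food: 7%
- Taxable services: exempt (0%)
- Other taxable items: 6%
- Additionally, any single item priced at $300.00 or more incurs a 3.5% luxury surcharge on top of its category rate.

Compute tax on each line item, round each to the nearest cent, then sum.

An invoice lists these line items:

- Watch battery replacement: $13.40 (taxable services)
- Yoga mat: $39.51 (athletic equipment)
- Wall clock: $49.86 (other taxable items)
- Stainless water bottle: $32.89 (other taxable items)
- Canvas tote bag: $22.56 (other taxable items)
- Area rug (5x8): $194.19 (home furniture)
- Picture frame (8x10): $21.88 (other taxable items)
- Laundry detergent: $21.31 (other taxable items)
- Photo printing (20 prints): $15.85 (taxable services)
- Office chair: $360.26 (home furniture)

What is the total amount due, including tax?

$835.10

Watch battery replacement $13.40: taxable services → 0% → $0.00
Yoga mat $39.51: athletic equipment → 4.25% → $1.68
Wall clock $49.86: other taxable items → 6% → $2.99
Stainless water bottle $32.89: other taxable items → 6% → $1.97
Canvas tote bag $22.56: other taxable items → 6% → $1.35
Area rug (5x8) $194.19: home furniture → 7.25% → $14.08
Picture frame (8x10) $21.88: other taxable items → 6% → $1.31
Laundry detergent $21.31: other taxable items → 6% → $1.28
Photo printing (20 prints) $15.85: taxable services → 0% → $0.00
Office chair $360.26: home furniture → 7.25% + 3.5% surcharge = 10.75% → $38.73
Subtotal = $771.71; tax = $63.39; total due = $835.10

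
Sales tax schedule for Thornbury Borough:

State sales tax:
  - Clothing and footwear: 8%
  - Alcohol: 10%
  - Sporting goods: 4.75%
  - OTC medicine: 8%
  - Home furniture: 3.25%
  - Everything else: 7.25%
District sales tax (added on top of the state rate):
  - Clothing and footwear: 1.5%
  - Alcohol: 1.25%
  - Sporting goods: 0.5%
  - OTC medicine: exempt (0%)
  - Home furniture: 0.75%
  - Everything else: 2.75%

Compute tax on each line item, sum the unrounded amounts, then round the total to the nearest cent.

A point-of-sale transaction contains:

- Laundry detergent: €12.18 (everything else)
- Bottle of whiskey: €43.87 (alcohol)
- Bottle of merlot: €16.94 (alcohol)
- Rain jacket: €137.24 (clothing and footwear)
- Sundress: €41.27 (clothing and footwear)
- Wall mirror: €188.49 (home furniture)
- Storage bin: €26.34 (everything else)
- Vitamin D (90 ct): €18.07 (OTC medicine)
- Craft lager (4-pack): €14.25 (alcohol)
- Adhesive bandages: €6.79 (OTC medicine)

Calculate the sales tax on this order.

€38.78

Laundry detergent €12.18: everything else → 7.25% + 2.75% district = 10% → €1.218
Bottle of whiskey €43.87: alcohol → 10% + 1.25% district = 11.25% → €4.935375
Bottle of merlot €16.94: alcohol → 10% + 1.25% district = 11.25% → €1.90575
Rain jacket €137.24: clothing and footwear → 8% + 1.5% district = 9.5% → €13.0378
Sundress €41.27: clothing and footwear → 8% + 1.5% district = 9.5% → €3.92065
Wall mirror €188.49: home furniture → 3.25% + 0.75% district = 4% → €7.5396
Storage bin €26.34: everything else → 7.25% + 2.75% district = 10% → €2.634
Vitamin D (90 ct) €18.07: OTC medicine → 8% + 0% district = 8% → €1.4456
Craft lager (4-pack) €14.25: alcohol → 10% + 1.25% district = 11.25% → €1.603125
Adhesive bandages €6.79: OTC medicine → 8% + 0% district = 8% → €0.5432
Unrounded tax sum = €38.7831 → €38.78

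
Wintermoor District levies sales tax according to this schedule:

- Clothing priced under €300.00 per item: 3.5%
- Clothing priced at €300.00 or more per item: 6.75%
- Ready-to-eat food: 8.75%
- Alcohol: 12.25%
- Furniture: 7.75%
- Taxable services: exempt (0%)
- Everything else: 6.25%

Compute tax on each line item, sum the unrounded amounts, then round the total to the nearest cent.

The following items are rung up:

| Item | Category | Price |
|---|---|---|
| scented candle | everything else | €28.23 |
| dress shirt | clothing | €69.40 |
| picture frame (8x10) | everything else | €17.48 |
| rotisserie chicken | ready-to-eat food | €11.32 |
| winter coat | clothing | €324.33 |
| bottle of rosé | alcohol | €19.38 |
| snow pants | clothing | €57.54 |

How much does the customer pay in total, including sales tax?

€560.24

Scented candle €28.23: everything else → 6.25% → €1.764375
Dress shirt €69.40: clothing, under €300.00 → 3.5% → €2.429
Picture frame (8x10) €17.48: everything else → 6.25% → €1.0925
Rotisserie chicken €11.32: ready-to-eat food → 8.75% → €0.9905
Winter coat €324.33: clothing, €300.00 or more → 6.75% → €21.892275
Bottle of rosé €19.38: alcohol → 12.25% → €2.37405
Snow pants €57.54: clothing, under €300.00 → 3.5% → €2.0139
Subtotal = €527.68; unrounded tax = €32.5566 → €32.56; total due = €560.24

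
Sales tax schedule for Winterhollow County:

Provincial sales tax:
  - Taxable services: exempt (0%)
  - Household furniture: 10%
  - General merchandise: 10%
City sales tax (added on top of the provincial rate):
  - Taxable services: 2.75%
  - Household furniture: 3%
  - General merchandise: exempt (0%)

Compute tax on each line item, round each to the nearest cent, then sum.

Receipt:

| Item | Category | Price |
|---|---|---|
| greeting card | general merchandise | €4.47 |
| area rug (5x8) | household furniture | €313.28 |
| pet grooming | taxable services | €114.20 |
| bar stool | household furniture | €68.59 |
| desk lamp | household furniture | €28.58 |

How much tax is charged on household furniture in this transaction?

€53.37

Area rug (5x8) €313.28: household furniture → 10% + 3% city = 13% → €40.73
Bar stool €68.59: household furniture → 10% + 3% city = 13% → €8.92
Desk lamp €28.58: household furniture → 10% + 3% city = 13% → €3.72
Tax on household furniture = €40.73 + €8.92 + €3.72 = €53.37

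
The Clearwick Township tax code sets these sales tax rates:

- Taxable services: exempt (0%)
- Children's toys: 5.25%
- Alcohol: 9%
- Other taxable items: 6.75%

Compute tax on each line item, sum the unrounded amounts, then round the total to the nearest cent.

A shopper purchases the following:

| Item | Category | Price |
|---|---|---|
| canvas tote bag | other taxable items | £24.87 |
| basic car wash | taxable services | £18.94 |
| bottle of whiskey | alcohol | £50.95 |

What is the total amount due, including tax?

£101.02

Canvas tote bag £24.87: other taxable items → 6.75% → £1.678725
Basic car wash £18.94: taxable services → 0% → £0.00
Bottle of whiskey £50.95: alcohol → 9% → £4.5855
Subtotal = £94.76; unrounded tax = £6.264225 → £6.26; total due = £101.02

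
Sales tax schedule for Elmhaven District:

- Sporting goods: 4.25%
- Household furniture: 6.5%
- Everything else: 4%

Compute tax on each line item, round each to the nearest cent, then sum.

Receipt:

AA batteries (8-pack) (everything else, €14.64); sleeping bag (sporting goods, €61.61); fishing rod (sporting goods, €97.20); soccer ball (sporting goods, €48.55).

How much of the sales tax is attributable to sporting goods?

€8.81

Sleeping bag €61.61: sporting goods → 4.25% → €2.62
Fishing rod €97.20: sporting goods → 4.25% → €4.13
Soccer ball €48.55: sporting goods → 4.25% → €2.06
Tax on sporting goods = €2.62 + €4.13 + €2.06 = €8.81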